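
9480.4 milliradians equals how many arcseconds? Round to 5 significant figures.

1 milliradian = 206.265 arcseconds.
Thus 9480.4 × 206.265 ≈ 1.9555 × 10^6 arcsec.

1.9555 × 10^6 arcsec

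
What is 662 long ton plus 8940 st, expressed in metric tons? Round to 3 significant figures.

729 metric tons

662 long ton = 672.623 t and 8940 st = 56.7716 t.
672.623 + 56.7716 ≈ 729 t.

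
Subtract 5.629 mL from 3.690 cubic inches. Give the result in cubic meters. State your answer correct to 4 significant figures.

5.484 × 10^-5 cubic meters

3.690 in³ = 6.04683 × 10^-5 m³ and 5.629 mL = 5.62900 × 10^-6 m³.
6.04683 × 10^-5 − 5.62900 × 10^-6 ≈ 5.484 × 10^-5 m³.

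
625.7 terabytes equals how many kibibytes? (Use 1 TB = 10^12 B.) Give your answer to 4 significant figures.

6.110 × 10^11 KiB

1 TB = 9.765625 × 10^8 kibibytes.
Thus 625.7 × 9.765625 × 10^8 ≈ 6.110 × 10^11 KiB.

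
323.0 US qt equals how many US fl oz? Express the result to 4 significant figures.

1 US qt = 32.0000 US fl oz.
323.0 × 32.0000 ≈ 10340 US fl oz.

10340 US fluid ounces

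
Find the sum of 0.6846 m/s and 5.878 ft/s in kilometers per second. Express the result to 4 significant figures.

0.6846 m/s = 0.000684600 km/s and 5.878 ft/s = 0.00179161 km/s.
0.000684600 + 0.00179161 ≈ 0.002476 km/s.

0.002476 km/s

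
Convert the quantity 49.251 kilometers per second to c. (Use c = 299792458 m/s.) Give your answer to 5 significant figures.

1 kilometer per second = 3.33564e-6 times the speed of light.
So 49.251 × 3.33564e-6 ≈ 0.00016428 c.

0.00016428 c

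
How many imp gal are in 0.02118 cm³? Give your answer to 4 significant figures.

4.659e-6 imp gal

1 cm³ = 0.000219969 imperial gallons.
Then 0.02118 × 0.000219969 ≈ 4.659e-6 imp gal.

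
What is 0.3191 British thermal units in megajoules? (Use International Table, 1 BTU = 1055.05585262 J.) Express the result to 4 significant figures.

0.0003367 MJ

1 BTU = 0.00105506 MJ.
0.3191 × 0.00105506 ≈ 0.0003367 MJ.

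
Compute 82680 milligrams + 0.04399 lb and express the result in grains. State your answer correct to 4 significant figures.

82680 mg = 1275.95 gr and 0.04399 lb = 307.930 gr.
1275.95 + 307.930 ≈ 1584 gr.

1584 grains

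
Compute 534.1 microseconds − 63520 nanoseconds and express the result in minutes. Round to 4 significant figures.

7.843 × 10^-6 minutes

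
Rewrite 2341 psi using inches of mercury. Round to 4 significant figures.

4766 inches of mercury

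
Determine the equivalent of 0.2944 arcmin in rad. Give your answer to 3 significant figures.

1 arcmin = 0.000290888 rad.
Then 0.2944 × 0.000290888 ≈ 8.56e-5 rad.

8.56e-5 rad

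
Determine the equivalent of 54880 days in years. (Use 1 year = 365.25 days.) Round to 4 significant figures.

1 day = 0.00273785 years.
So 54880 × 0.00273785 ≈ 150.3 yr.

150.3 years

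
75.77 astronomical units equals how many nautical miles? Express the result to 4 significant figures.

1 au = 8.07764 × 10^7 nmi.
75.77 × 8.07764 × 10^7 ≈ 6.120 × 10^9 nmi.

6.120 × 10^9 nautical miles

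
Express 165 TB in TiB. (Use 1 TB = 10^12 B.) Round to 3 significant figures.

1 terabyte = 0.909495 TiB.
Thus 165 × 0.909495 ≈ 150 TiB.

150 TiB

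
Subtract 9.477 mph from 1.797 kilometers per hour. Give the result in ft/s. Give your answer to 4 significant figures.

1.797 km/h = 1.63769 ft/s and 9.477 mph = 13.8996 ft/s.
1.63769 − 13.8996 ≈ -12.26 ft/s.

-12.26 feet per second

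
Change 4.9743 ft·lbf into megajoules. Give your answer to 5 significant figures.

6.7442e-6 megajoules

1 ft·lbf = 1.355818e-6 MJ.
So 4.9743 × 1.355818e-6 ≈ 6.7442e-6 MJ.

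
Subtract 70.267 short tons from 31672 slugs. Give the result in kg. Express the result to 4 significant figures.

31672 slug = 462218 kg and 70.267 short ton = 63745.2 kg.
462218 − 63745.2 ≈ 398500 kg.

398500 kilograms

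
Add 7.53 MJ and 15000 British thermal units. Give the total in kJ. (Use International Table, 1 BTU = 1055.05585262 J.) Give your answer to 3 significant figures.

23400 kilojoules

7.53 MJ = 7530.00 kJ and 15000 BTU = 15825.8 kJ.
7530.00 + 15825.8 ≈ 23400 kJ.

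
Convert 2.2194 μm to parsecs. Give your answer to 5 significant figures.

7.1926e-23 parsecs

1 μm = 3.24078e-23 pc.
Thus 2.2194 × 3.24078e-23 ≈ 7.1926e-23 pc.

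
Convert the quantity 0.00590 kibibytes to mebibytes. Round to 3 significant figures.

5.76e-6 mebibytes

1 kibibyte = 0.0009765625 mebibytes.
Then 0.00590 × 0.0009765625 ≈ 5.76e-6 MiB.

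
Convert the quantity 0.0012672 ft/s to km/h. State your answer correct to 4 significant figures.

0.001390 km/h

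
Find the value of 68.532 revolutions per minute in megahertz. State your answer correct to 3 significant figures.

1 revolution per minute = 1.66667e-8 megahertz.
68.532 × 1.66667e-8 ≈ 1.14e-6 MHz.

1.14e-6 MHz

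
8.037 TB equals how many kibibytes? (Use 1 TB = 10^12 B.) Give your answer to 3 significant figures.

7.85 × 10^9 kibibytes

1 terabyte = 9.765625 × 10^8 KiB.
Thus 8.037 × 9.765625 × 10^8 ≈ 7.85 × 10^9 KiB.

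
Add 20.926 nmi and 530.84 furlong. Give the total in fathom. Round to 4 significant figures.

79580 fathom

20.926 nmi = 21191.5 fathom and 530.84 furlong = 58392.4 fathom.
21191.5 + 58392.4 ≈ 79580 fathom.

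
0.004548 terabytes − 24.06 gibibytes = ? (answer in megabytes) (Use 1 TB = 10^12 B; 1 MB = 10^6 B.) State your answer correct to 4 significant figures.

0.004548 TB = 4548.00 MB and 24.06 GiB = 25834.2 MB.
4548.00 − 25834.2 ≈ -21290 MB.

-21290 MB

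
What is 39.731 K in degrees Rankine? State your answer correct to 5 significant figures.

71.516 degrees Rankine

°R = K × 9/5.
Applying the formula gives 71.516 °R.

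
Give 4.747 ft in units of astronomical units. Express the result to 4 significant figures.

9.672e-12 au

1 foot = 2.03746e-12 astronomical units.
Then 4.747 × 2.03746e-12 ≈ 9.672e-12 au.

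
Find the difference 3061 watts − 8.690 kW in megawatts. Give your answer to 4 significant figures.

-0.005629 megawatts

3061 W = 0.00306100 MW and 8.690 kW = 0.00869000 MW.
0.00306100 − 0.00869000 ≈ -0.005629 MW.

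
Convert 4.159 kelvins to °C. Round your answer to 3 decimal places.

-268.991 degrees Celsius

K = °C + 273.15.
Applying the formula gives -268.991 °C.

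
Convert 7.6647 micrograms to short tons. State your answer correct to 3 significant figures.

1 microgram = 1.10231e-12 short ton.
Thus 7.6647 × 1.10231e-12 ≈ 8.45e-12 short ton.

8.45e-12 short ton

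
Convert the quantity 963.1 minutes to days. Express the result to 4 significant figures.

0.6688 days

1 min = 0.000694444 d.
Then 963.1 × 0.000694444 ≈ 0.6688 d.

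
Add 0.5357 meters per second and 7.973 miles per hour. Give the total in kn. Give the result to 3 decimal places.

7.970 kn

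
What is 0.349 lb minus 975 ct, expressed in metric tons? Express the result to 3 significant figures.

-3.67 × 10^-5 t

0.349 lb = 0.000158304 t and 975 ct = 0.000195000 t.
0.000158304 − 0.000195000 ≈ -3.67 × 10^-5 t.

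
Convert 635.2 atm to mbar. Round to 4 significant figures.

643600 mbar

1 atm = 1013.25 mbar.
Then 635.2 × 1013.25 ≈ 643600 mbar.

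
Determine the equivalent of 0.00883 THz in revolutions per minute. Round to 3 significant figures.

5.30e+11 rpm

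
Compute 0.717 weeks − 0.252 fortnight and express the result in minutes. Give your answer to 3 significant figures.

2150 minutes

0.717 wk = 7227.36 min and 0.252 fortnight = 5080.32 min.
7227.36 − 5080.32 ≈ 2150 min.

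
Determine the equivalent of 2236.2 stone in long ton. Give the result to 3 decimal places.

13.976 long ton

1 st = 0.00625000 long ton.
Then 2236.2 × 0.00625000 ≈ 13.976 long ton.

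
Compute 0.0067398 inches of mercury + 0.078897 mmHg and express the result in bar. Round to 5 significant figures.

0.00033342 bar

0.0067398 inHg = 0.000228236 bar and 0.078897 mmHg = 0.000105187 bar.
0.000228236 + 0.000105187 ≈ 0.00033342 bar.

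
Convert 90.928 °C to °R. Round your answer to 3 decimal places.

655.340 °R

°R = (°C + 273.15) × 9/5.
Applying the formula gives 655.340 °R.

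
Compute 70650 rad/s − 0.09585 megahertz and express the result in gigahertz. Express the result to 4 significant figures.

-8.461e-5 gigahertz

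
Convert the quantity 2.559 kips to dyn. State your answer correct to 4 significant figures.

1.138e+9 dynes

1 kip = 4.44822e+8 dyn.
Then 2.559 × 4.44822e+8 ≈ 1.138e+9 dyn.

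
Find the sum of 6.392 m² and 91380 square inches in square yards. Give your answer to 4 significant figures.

78.15 yd²

6.392 m² = 7.64477 yd² and 91380 in² = 70.5093 yd².
7.64477 + 70.5093 ≈ 78.15 yd².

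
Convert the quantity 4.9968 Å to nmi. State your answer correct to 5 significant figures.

1 angstrom = 5.39957e-14 nmi.
4.9968 × 5.39957e-14 ≈ 2.6981e-13 nmi.

2.6981e-13 nmi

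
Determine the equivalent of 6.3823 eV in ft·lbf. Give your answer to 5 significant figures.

1 electronvolt = 1.18170 × 10^-19 ft·lbf.
Then 6.3823 × 1.18170 × 10^-19 ≈ 7.5420 × 10^-19 ft·lbf.

7.5420 × 10^-19 ft·lbf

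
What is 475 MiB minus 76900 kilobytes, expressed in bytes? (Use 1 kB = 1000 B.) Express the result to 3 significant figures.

475 MiB = 4.98074 × 10^8 B and 76900 kB = 7.69000 × 10^7 B.
4.98074 × 10^8 − 7.69000 × 10^7 ≈ 4.21 × 10^8 B.

4.21 × 10^8 bytes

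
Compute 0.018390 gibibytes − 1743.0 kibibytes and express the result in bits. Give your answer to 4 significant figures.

1.437e+8 bit

0.018390 GiB = 1.57969e+8 bit and 1743.0 KiB = 1.42787e+7 bit.
1.57969e+8 − 1.42787e+7 ≈ 1.437e+8 bit.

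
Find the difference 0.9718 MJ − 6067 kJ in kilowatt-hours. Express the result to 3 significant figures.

-1.42 kWh

0.9718 MJ = 0.269944 kWh and 6067 kJ = 1.68528 kWh.
0.269944 − 1.68528 ≈ -1.42 kWh.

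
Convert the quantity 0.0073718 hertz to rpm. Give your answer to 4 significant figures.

1 hertz = 60.0000 rpm.
0.0073718 × 60.0000 ≈ 0.4423 rpm.

0.4423 rpm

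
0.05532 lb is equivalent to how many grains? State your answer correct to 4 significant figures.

387.2 gr

1 lb = 7000.00 gr.
Then 0.05532 × 7000.00 ≈ 387.2 gr.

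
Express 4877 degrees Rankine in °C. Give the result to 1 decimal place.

2436.3 °C

°R = (°C + 273.15) × 9/5.
Applying the formula gives 2436.3 °C.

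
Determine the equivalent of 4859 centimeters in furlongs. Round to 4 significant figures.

1 cm = 4.97097 × 10^-5 furlong.
Then 4859 × 4.97097 × 10^-5 ≈ 0.2415 furlong.

0.2415 furlong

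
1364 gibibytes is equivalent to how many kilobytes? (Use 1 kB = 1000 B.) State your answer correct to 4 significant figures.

1 gibibyte = 1.07374e+6 kilobytes.
So 1364 × 1.07374e+6 ≈ 1.465e+9 kB.

1.465e+9 kilobytes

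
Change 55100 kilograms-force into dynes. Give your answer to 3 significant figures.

1 kgf = 980665 dyn.
Thus 55100 × 980665 ≈ 5.40e+10 dyn.

5.40e+10 dyn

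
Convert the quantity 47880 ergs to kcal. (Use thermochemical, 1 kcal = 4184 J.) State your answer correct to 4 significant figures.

1 erg = 2.39006 × 10^-11 kcal.
Then 47880 × 2.39006 × 10^-11 ≈ 1.144 × 10^-6 kcal.

1.144 × 10^-6 kcal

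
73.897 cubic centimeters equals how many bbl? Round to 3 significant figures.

1 cm³ = 6.28981e-6 bbl.
73.897 × 6.28981e-6 ≈ 0.000465 bbl.

0.000465 oil barrels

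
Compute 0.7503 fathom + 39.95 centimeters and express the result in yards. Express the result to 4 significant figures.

1.937 yd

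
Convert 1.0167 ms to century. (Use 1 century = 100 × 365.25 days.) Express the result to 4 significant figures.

1 millisecond = 3.16881 × 10^-13 centuries.
Then 1.0167 × 3.16881 × 10^-13 ≈ 3.222 × 10^-13 century.

3.222 × 10^-13 century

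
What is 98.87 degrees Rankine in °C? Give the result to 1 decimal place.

°R = (°C + 273.15) × 9/5.
Applying the formula gives -218.2 °C.

-218.2 degrees Celsius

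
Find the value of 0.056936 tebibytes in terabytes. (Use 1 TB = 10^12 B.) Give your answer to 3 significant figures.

0.0626 TB

1 TiB = 1.09951 TB.
0.056936 × 1.09951 ≈ 0.0626 TB.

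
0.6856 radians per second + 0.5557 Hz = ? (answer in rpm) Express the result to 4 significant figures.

0.6856 rad/s = 6.54700 rpm and 0.5557 Hz = 33.3420 rpm.
6.54700 + 33.3420 ≈ 39.89 rpm.

39.89 rpm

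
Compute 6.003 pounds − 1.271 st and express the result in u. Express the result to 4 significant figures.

-3.221e+27 u

6.003 lb = 1.63978e+27 u and 1.271 st = 4.86060e+27 u.
1.63978e+27 − 4.86060e+27 ≈ -3.221e+27 u.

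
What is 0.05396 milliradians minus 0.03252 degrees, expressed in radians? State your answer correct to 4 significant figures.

0.05396 mrad = 5.39600e-5 rad and 0.03252 ° = 0.000567581 rad.
5.39600e-5 − 0.000567581 ≈ -0.0005136 rad.

-0.0005136 rad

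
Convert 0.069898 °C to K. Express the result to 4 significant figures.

K = °C + 273.15.
Applying the formula gives 273.2 K.

273.2 kelvins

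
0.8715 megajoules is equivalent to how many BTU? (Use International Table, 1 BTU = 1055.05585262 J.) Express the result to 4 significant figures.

826.0 British thermal units

1 megajoule = 947.817 British thermal units.
0.8715 × 947.817 ≈ 826.0 BTU.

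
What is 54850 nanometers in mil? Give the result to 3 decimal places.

1 nanometer = 3.93701e-5 mil.
Thus 54850 × 3.93701e-5 ≈ 2.159 mil.

2.159 mil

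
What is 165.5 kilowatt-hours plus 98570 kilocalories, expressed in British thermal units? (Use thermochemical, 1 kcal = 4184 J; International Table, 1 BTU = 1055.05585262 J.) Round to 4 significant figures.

955600 BTU

165.5 kWh = 564709 BTU and 98570 kcal = 390896 BTU.
564709 + 390896 ≈ 955600 BTU.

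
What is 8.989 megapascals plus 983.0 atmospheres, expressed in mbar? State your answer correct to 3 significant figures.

1.09 × 10^6 millibar

8.989 MPa = 89890.0 mbar and 983.0 atm = 996025 mbar.
89890.0 + 996025 ≈ 1.09 × 10^6 mbar.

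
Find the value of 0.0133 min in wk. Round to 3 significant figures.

1.32 × 10^-6 wk

1 min = 9.92063 × 10^-5 wk.
Then 0.0133 × 9.92063 × 10^-5 ≈ 1.32 × 10^-6 wk.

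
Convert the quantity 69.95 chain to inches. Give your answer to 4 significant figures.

55400 in

1 chain = 792.000 in.
Thus 69.95 × 792.000 ≈ 55400 in.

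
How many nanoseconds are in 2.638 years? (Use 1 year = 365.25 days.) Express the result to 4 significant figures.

8.325e+16 ns

1 yr = 3.15576e+16 nanoseconds.
Then 2.638 × 3.15576e+16 ≈ 8.325e+16 ns.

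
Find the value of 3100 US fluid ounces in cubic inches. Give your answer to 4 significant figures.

5595 cubic inches

1 US fl oz = 1.80469 cubic inches.
3100 × 1.80469 ≈ 5595 in³.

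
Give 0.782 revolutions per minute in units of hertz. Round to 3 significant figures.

1 rpm = 0.0166667 hertz.
So 0.782 × 0.0166667 ≈ 0.0130 Hz.

0.0130 hertz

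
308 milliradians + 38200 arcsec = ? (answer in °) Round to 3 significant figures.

28.3 °

308 mrad = 17.6471 ° and 38200 arcsec = 10.6111 °.
17.6471 + 10.6111 ≈ 28.3 °.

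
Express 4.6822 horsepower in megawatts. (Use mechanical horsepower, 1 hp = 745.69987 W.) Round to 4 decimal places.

0.0035 MW

1 horsepower = 0.000745700 MW.
Then 4.6822 × 0.000745700 ≈ 0.0035 MW.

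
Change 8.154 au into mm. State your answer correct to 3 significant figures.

1.22 × 10^15 millimeters

1 au = 1.49598 × 10^14 mm.
Then 8.154 × 1.49598 × 10^14 ≈ 1.22 × 10^15 mm.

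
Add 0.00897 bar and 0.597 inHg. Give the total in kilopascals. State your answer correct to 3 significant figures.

0.00897 bar = 0.897000 kPa and 0.597 inHg = 2.02167 kPa.
0.897000 + 2.02167 ≈ 2.92 kPa.

2.92 kPa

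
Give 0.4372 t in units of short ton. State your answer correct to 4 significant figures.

0.4819 short tons

1 metric ton = 1.10231 short tons.
Thus 0.4372 × 1.10231 ≈ 0.4819 short ton.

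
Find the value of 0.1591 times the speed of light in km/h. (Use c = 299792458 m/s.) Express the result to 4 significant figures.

1 c = 1.07925 × 10^9 kilometers per hour.
So 0.1591 × 1.07925 × 10^9 ≈ 1.717 × 10^8 km/h.

1.717 × 10^8 kilometers per hour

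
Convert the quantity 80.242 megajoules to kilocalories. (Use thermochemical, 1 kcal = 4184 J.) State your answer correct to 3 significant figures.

19200 kcal

1 megajoule = 239.006 kilocalories.
So 80.242 × 239.006 ≈ 19200 kcal.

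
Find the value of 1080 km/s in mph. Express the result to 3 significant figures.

2.42e+6 mph

1 km/s = 2236.94 miles per hour.
Then 1080 × 2236.94 ≈ 2.42e+6 mph.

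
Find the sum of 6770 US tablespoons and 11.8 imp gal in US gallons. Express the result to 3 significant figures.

6770 US tbsp = 26.4453 US gal and 11.8 imp gal = 14.1712 US gal.
26.4453 + 14.1712 ≈ 40.6 US gal.

40.6 US gal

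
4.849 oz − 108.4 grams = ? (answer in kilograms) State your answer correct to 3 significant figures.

0.0291 kilograms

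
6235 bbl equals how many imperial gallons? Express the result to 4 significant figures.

1 oil barrel = 34.9723 imperial gallons.
6235 × 34.9723 ≈ 218100 imp gal.

218100 imperial gallons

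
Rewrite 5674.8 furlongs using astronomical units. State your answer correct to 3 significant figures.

7.63e-6 au

1 furlong = 1.34473e-9 au.
5674.8 × 1.34473e-9 ≈ 7.63e-6 au.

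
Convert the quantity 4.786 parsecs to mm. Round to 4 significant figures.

1 parsec = 3.08568 × 10^19 mm.
So 4.786 × 3.08568 × 10^19 ≈ 1.477 × 10^20 mm.

1.477 × 10^20 mm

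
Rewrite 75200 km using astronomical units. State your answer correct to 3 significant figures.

1 km = 6.68459 × 10^-9 au.
So 75200 × 6.68459 × 10^-9 ≈ 0.000503 au.

0.000503 au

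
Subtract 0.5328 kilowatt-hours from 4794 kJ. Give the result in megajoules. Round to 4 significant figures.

2.876 MJ

4794 kJ = 4.79400 MJ and 0.5328 kWh = 1.91808 MJ.
4.79400 − 1.91808 ≈ 2.876 MJ.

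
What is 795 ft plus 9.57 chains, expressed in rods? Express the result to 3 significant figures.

86.5 rod

795 ft = 48.1818 rod and 9.57 chain = 38.2800 rod.
48.1818 + 38.2800 ≈ 86.5 rod.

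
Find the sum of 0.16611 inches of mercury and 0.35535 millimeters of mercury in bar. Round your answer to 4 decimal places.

0.0061 bar

0.16611 inHg = 0.00562513 bar and 0.35535 mmHg = 0.000473761 bar.
0.00562513 + 0.000473761 ≈ 0.0061 bar.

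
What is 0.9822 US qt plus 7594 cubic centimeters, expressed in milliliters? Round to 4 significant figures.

0.9822 US qt = 929.508 mL and 7594 cm³ = 7594.00 mL.
929.508 + 7594.00 ≈ 8524 mL.

8524 milliliters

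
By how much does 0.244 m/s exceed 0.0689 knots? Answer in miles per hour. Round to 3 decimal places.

0.467 mph

0.244 m/s = 0.545812 mph and 0.0689 kn = 0.0792887 mph.
0.545812 − 0.0792887 ≈ 0.467 mph.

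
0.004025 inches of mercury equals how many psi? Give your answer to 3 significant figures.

1 inHg = 0.491154 pounds per square inch.
0.004025 × 0.491154 ≈ 0.00198 psi.

0.00198 psi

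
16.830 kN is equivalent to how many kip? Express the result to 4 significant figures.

3.784 kips

1 kilonewton = 0.224809 kip.
So 16.830 × 0.224809 ≈ 3.784 kip.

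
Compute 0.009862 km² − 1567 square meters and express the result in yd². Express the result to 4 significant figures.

9921 square yards

0.009862 km² = 11794.9 yd² and 1567 m² = 1874.12 yd².
11794.9 − 1874.12 ≈ 9921 yd².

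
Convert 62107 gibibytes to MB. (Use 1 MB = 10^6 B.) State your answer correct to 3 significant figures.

6.67e+7 megabytes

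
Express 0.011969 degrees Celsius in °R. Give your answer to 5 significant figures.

°R = (°C + 273.15) × 9/5.
Applying the formula gives 491.69 °R.

491.69 °R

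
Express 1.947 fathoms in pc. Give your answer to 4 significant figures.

1.154e-16 pc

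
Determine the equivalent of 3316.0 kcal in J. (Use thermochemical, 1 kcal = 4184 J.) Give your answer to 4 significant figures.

1 kilocalorie = 4184.00 joules.
3316.0 × 4184.00 ≈ 1.387e+7 J.

1.387e+7 J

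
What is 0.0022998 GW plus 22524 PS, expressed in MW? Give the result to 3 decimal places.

18.866 MW

0.0022998 GW = 2.29980 MW and 22524 PS = 16.5664 MW.
2.29980 + 16.5664 ≈ 18.866 MW.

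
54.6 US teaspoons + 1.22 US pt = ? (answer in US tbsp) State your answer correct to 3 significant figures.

57.2 US tbsp

54.6 US tsp = 18.2000 US tbsp and 1.22 US pt = 39.0400 US tbsp.
18.2000 + 39.0400 ≈ 57.2 US tbsp.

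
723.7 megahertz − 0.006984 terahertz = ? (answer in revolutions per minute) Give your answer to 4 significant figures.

-3.756 × 10^11 rpm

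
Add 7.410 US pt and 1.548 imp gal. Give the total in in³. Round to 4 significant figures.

643.4 in³

7.410 US pt = 213.964 in³ and 1.548 imp gal = 429.445 in³.
213.964 + 429.445 ≈ 643.4 in³.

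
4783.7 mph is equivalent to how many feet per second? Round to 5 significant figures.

7016.1 feet per second

1 mile per hour = 1.46667 feet per second.
Thus 4783.7 × 1.46667 ≈ 7016.1 ft/s.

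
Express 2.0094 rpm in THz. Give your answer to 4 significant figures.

1 revolution per minute = 1.66667e-14 THz.
2.0094 × 1.66667e-14 ≈ 3.349e-14 THz.

3.349e-14 THz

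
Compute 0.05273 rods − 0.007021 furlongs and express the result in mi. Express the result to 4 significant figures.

-0.0007128 mi

0.05273 rod = 0.000164781 mi and 0.007021 furlong = 0.000877625 mi.
0.000164781 − 0.000877625 ≈ -0.0007128 mi.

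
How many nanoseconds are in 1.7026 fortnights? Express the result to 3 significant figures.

2.06 × 10^15 ns

1 fortnight = 1.20960 × 10^15 nanoseconds.
Thus 1.7026 × 1.20960 × 10^15 ≈ 2.06 × 10^15 ns.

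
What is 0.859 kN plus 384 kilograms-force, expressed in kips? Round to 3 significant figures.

1.04 kips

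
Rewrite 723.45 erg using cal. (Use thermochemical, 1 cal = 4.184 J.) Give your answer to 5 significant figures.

1.7291e-5 cal

1 erg = 2.39006e-8 cal.
So 723.45 × 2.39006e-8 ≈ 1.7291e-5 cal.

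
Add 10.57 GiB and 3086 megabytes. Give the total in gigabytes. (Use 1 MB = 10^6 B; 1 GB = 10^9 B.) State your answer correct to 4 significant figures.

10.57 GiB = 11.3495 GB and 3086 MB = 3.08600 GB.
11.3495 + 3.08600 ≈ 14.44 GB.

14.44 gigabytes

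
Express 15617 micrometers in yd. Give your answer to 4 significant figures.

0.01708 yards

1 μm = 1.09361 × 10^-6 yards.
15617 × 1.09361 × 10^-6 ≈ 0.01708 yd.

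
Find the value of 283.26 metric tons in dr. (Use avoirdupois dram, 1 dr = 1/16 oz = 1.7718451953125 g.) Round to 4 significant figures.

1 metric ton = 564383 drams.
Then 283.26 × 564383 ≈ 1.599 × 10^8 dr.

1.599 × 10^8 dr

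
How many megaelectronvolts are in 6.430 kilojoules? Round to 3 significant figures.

1 kilojoule = 6.24151e+15 megaelectronvolts.
Then 6.430 × 6.24151e+15 ≈ 4.01e+16 MeV.

4.01e+16 megaelectronvolts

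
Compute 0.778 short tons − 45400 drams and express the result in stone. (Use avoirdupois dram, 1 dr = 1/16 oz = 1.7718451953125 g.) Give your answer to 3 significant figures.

98.5 stone

0.778 short ton = 111.143 st and 45400 dr = 12.6674 st.
111.143 − 12.6674 ≈ 98.5 st.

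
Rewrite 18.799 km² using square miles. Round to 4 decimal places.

1 km² = 0.386102 mi².
Then 18.799 × 0.386102 ≈ 7.2583 mi².

7.2583 square miles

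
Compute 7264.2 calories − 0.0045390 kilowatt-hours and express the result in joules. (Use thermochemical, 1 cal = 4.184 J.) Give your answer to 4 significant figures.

14050 J

7264.2 cal = 30393.4 J and 0.0045390 kWh = 16340.4 J.
30393.4 − 16340.4 ≈ 14050 J.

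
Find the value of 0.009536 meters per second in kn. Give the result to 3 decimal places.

0.019 kn

1 m/s = 1.94384 knots.
0.009536 × 1.94384 ≈ 0.019 kn.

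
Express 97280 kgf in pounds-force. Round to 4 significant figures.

214500 lbf

1 kgf = 2.20462 lbf.
So 97280 × 2.20462 ≈ 214500 lbf.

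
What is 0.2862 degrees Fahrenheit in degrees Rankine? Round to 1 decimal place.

460.0 °R

°R = °F + 459.67.
Applying the formula gives 460.0 °R.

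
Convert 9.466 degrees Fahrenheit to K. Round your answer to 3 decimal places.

K = (°F + 459.67) × 5/9.
Applying the formula gives 260.631 K.

260.631 K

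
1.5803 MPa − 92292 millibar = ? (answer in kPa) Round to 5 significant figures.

-7648.9 kPa

1.5803 MPa = 1580.30 kPa and 92292 mbar = 9229.20 kPa.
1580.30 − 9229.20 ≈ -7648.9 kPa.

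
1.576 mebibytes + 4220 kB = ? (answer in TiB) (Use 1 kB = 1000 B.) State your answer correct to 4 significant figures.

5.341 × 10^-6 tebibytes

1.576 MiB = 1.50299 × 10^-6 TiB and 4220 kB = 3.83807 × 10^-6 TiB.
1.50299 × 10^-6 + 3.83807 × 10^-6 ≈ 5.341 × 10^-6 TiB.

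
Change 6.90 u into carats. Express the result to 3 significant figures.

5.73e-23 ct

1 atomic mass unit = 8.30270e-24 carats.
So 6.90 × 8.30270e-24 ≈ 5.73e-23 ct.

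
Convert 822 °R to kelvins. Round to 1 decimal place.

°R = K × 9/5.
Applying the formula gives 456.7 K.

456.7 K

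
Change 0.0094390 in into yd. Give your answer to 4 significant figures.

1 in = 0.0277778 yards.
So 0.0094390 × 0.0277778 ≈ 0.0002622 yd.

0.0002622 yd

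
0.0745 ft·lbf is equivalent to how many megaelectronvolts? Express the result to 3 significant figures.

6.30 × 10^11 MeV

1 ft·lbf = 8.46235 × 10^12 MeV.
0.0745 × 8.46235 × 10^12 ≈ 6.30 × 10^11 MeV.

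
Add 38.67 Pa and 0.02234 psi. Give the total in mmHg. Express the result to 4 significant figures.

1.445 millimeters of mercury

38.67 Pa = 0.290049 mmHg and 0.02234 psi = 1.15531 mmHg.
0.290049 + 1.15531 ≈ 1.445 mmHg.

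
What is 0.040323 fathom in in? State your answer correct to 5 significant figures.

2.9033 inches

1 fathom = 72.0000 in.
Thus 0.040323 × 72.0000 ≈ 2.9033 in.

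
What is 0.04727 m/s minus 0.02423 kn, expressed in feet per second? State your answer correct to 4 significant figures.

0.04727 m/s = 0.155085 ft/s and 0.02423 kn = 0.0408956 ft/s.
0.155085 − 0.0408956 ≈ 0.1142 ft/s.

0.1142 ft/s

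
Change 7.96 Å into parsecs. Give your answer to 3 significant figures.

2.58 × 10^-26 pc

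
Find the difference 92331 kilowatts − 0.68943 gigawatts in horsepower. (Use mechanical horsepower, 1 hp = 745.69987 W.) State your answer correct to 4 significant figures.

92331 kW = 123818 hp and 0.68943 GW = 924541 hp.
123818 − 924541 ≈ -800700 hp.

-800700 horsepower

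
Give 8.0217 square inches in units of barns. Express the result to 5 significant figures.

5.1753e+25 barns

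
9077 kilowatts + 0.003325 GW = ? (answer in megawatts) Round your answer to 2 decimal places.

12.40 megawatts

9077 kW = 9.07700 MW and 0.003325 GW = 3.32500 MW.
9.07700 + 3.32500 ≈ 12.40 MW.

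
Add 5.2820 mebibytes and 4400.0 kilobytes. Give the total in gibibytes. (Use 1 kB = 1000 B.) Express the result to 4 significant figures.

0.009256 gibibytes

5.2820 MiB = 0.00515820 GiB and 4400.0 kB = 0.00409782 GiB.
0.00515820 + 0.00409782 ≈ 0.009256 GiB.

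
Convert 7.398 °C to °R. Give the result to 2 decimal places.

°R = (°C + 273.15) × 9/5.
Applying the formula gives 504.99 °R.

504.99 °R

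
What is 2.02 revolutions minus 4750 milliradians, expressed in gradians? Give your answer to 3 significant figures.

2.02 rev = 808.000 grad and 4750 mrad = 302.394 grad.
808.000 − 302.394 ≈ 506 grad.

506 gradians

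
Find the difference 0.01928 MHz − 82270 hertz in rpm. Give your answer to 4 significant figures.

-3.779e+6 rpm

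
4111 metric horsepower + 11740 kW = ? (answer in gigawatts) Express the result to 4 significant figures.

4111 PS = 0.00302364 GW and 11740 kW = 0.0117400 GW.
0.00302364 + 0.0117400 ≈ 0.01476 GW.

0.01476 gigawatts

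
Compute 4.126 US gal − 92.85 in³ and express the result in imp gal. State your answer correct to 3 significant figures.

3.10 imperial gallons

4.126 US gal = 3.43561 imp gal and 92.85 in³ = 0.334692 imp gal.
3.43561 − 0.334692 ≈ 3.10 imp gal.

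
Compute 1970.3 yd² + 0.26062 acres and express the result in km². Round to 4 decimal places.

1970.3 yd² = 0.00164742 km² and 0.26062 acre = 0.00105469 km².
0.00164742 + 0.00105469 ≈ 0.0027 km².

0.0027 square kilometers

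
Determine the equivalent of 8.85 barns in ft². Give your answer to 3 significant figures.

1 barn = 1.07639e-27 ft².
So 8.85 × 1.07639e-27 ≈ 9.53e-27 ft².

9.53e-27 square feet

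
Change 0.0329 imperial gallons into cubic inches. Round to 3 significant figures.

1 imperial gallon = 277.419 cubic inches.
0.0329 × 277.419 ≈ 9.13 in³.

9.13 in³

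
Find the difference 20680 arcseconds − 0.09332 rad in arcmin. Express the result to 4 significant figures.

20680 arcsec = 344.667 arcmin and 0.09332 rad = 320.811 arcmin.
344.667 − 320.811 ≈ 23.86 arcmin.

23.86 arcmin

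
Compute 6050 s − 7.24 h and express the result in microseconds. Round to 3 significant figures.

6050 s = 6.05000e+9 μs and 7.24 h = 2.60640e+10 μs.
6.05000e+9 − 2.60640e+10 ≈ -2.00e+10 μs.

-2.00e+10 microseconds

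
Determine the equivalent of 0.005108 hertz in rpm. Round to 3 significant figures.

0.306 revolutions per minute

1 hertz = 60.0000 rpm.
0.005108 × 60.0000 ≈ 0.306 rpm.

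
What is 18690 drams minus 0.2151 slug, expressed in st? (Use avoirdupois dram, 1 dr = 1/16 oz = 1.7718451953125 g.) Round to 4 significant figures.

4.721 stone

18690 dr = 5.21484 st and 0.2151 slug = 0.494331 st.
5.21484 − 0.494331 ≈ 4.721 st.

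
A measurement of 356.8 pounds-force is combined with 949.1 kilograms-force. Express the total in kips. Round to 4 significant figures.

2.449 kips

356.8 lbf = 0.356800 kip and 949.1 kgf = 2.09241 kip.
0.356800 + 2.09241 ≈ 2.449 kip.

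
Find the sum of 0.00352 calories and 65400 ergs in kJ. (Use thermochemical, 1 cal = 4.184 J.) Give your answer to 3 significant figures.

0.00352 cal = 1.47277 × 10^-5 kJ and 65400 erg = 6.54000 × 10^-6 kJ.
1.47277 × 10^-5 + 6.54000 × 10^-6 ≈ 2.13 × 10^-5 kJ.

2.13 × 10^-5 kJ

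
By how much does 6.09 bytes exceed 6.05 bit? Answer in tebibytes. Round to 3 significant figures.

4.85e-12 tebibytes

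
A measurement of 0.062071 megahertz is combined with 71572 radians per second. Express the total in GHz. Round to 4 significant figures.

7.346 × 10^-5 gigahertz

0.062071 MHz = 6.20710 × 10^-5 GHz and 71572 rad/s = 1.13910 × 10^-5 GHz.
6.20710 × 10^-5 + 1.13910 × 10^-5 ≈ 7.346 × 10^-5 GHz.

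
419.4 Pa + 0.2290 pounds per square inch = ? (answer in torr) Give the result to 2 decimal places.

14.99 torr

419.4 Pa = 3.14576 torr and 0.2290 psi = 11.8427 torr.
3.14576 + 11.8427 ≈ 14.99 torr.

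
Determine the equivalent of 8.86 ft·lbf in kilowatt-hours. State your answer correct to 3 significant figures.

1 ft·lbf = 3.76616 × 10^-7 kWh.
Then 8.86 × 3.76616 × 10^-7 ≈ 3.34 × 10^-6 kWh.

3.34 × 10^-6 kWh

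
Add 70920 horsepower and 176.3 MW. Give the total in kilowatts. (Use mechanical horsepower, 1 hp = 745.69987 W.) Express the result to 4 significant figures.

229200 kW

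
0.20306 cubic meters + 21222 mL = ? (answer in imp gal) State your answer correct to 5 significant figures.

0.20306 m³ = 44.6670 imp gal and 21222 mL = 4.66819 imp gal.
44.6670 + 4.66819 ≈ 49.335 imp gal.

49.335 imperial gallons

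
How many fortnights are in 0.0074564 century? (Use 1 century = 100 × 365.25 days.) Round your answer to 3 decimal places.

1 century = 2608.93 fortnights.
Then 0.0074564 × 2608.93 ≈ 19.453 fortnight.

19.453 fortnight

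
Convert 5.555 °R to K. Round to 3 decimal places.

3.086 kelvins

°R = K × 9/5.
Applying the formula gives 3.086 K.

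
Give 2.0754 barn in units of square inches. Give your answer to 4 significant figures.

3.217e-25 in²

1 barn = 1.55000e-25 square inches.
So 2.0754 × 1.55000e-25 ≈ 3.217e-25 in².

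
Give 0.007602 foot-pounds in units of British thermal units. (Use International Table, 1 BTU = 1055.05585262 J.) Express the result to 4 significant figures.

1 ft·lbf = 0.00128507 BTU.
So 0.007602 × 0.00128507 ≈ 9.769 × 10^-6 BTU.

9.769 × 10^-6 British thermal units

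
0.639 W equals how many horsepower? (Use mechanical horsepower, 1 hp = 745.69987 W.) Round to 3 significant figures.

1 W = 0.00134102 hp.
Then 0.639 × 0.00134102 ≈ 0.000857 hp.

0.000857 horsepower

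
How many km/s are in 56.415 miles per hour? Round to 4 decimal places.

1 mph = 0.000447040 kilometers per second.
Thus 56.415 × 0.000447040 ≈ 0.0252 km/s.

0.0252 km/s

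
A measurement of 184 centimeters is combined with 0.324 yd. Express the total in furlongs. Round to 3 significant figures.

0.0106 furlong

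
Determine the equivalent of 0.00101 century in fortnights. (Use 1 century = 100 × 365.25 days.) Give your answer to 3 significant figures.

2.64 fortnight

1 century = 2608.93 fortnight.
Then 0.00101 × 2608.93 ≈ 2.64 fortnight.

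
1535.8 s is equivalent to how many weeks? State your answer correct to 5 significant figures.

1 second = 1.65344 × 10^-6 weeks.
Thus 1535.8 × 1.65344 × 10^-6 ≈ 0.0025394 wk.

0.0025394 wk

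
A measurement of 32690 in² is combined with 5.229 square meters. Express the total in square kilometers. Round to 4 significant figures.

2.632 × 10^-5 km²

32690 in² = 2.10903 × 10^-5 km² and 5.229 m² = 5.22900 × 10^-6 km².
2.10903 × 10^-5 + 5.22900 × 10^-6 ≈ 2.632 × 10^-5 km².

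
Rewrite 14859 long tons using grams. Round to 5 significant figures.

1.5097 × 10^10 g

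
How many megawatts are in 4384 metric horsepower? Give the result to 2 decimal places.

3.22 megawatts

1 metric horsepower = 0.000735499 MW.
So 4384 × 0.000735499 ≈ 3.22 MW.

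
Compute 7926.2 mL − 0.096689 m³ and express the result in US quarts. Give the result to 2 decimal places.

-93.79 US quarts

7926.2 mL = 8.37552 US qt and 0.096689 m³ = 102.170 US qt.
8.37552 − 102.170 ≈ -93.79 US qt.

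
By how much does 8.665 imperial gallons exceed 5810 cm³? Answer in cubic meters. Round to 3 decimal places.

0.034 cubic meters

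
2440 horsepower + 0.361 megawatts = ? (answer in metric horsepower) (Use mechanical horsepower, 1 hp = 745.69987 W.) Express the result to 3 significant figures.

2960 metric horsepower

2440 hp = 2473.84 PS and 0.361 MW = 490.823 PS.
2473.84 + 490.823 ≈ 2960 PS.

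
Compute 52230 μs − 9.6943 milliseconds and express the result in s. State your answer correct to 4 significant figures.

52230 μs = 0.0522300 s and 9.6943 ms = 0.00969430 s.
0.0522300 − 0.00969430 ≈ 0.04254 s.

0.04254 seconds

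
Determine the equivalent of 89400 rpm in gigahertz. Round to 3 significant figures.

1 revolution per minute = 1.66667 × 10^-11 gigahertz.
Then 89400 × 1.66667 × 10^-11 ≈ 1.49 × 10^-6 GHz.

1.49 × 10^-6 GHz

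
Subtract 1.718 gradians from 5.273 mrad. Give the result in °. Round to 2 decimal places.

5.273 mrad = 0.302121 ° and 1.718 grad = 1.54620 °.
0.302121 − 1.54620 ≈ -1.24 °.

-1.24 degrees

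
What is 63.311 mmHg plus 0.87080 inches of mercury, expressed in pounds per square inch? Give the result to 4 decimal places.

63.311 mmHg = 1.22423 psi and 0.87080 inHg = 0.427697 psi.
1.22423 + 0.427697 ≈ 1.6519 psi.

1.6519 psi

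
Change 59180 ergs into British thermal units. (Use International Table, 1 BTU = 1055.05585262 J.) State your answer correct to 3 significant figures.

5.61 × 10^-6 British thermal units

1 erg = 9.47817 × 10^-11 BTU.
59180 × 9.47817 × 10^-11 ≈ 5.61 × 10^-6 BTU.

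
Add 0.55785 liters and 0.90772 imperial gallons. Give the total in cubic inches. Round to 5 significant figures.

285.86 in³

0.55785 L = 34.0421 in³ and 0.90772 imp gal = 251.819 in³.
34.0421 + 251.819 ≈ 285.86 in³.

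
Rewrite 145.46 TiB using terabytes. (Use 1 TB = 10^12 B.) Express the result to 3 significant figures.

1 TiB = 1.09951 TB.
145.46 × 1.09951 ≈ 160 TB.

160 TB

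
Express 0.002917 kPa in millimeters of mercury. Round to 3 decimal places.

1 kPa = 7.50062 mmHg.
Thus 0.002917 × 7.50062 ≈ 0.022 mmHg.

0.022 mmHg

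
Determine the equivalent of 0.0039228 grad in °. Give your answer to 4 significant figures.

0.003531 °

1 grad = 0.900000 °.
So 0.0039228 × 0.900000 ≈ 0.003531 °.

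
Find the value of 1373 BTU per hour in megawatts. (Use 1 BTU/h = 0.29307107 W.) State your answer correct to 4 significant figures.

0.0004024 MW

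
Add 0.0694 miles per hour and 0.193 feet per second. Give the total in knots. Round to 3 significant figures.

0.0694 mph = 0.0603070 kn and 0.193 ft/s = 0.114349 kn.
0.0603070 + 0.114349 ≈ 0.175 kn.

0.175 knots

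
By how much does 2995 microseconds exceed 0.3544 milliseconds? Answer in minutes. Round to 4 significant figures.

2995 μs = 4.99167 × 10^-5 min and 0.3544 ms = 5.90667 × 10^-6 min.
4.99167 × 10^-5 − 5.90667 × 10^-6 ≈ 4.401 × 10^-5 min.

4.401 × 10^-5 min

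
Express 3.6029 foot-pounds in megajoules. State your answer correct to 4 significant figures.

4.885e-6 MJ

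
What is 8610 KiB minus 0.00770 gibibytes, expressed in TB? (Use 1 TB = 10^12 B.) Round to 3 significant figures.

5.49 × 10^-7 TB

8610 KiB = 8.81664 × 10^-6 TB and 0.00770 GiB = 8.26781 × 10^-6 TB.
8.81664 × 10^-6 − 8.26781 × 10^-6 ≈ 5.49 × 10^-7 TB.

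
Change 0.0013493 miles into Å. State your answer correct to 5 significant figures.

2.1715e+10 Å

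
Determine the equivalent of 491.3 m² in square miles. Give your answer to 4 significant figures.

0.0001897 mi²

1 m² = 3.86102e-7 square miles.
491.3 × 3.86102e-7 ≈ 0.0001897 mi².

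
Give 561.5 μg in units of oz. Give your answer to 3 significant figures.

1.98e-5 oz

1 μg = 3.52740e-8 ounces.
Thus 561.5 × 3.52740e-8 ≈ 1.98e-5 oz.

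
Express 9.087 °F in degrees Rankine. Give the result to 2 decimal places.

468.76 °R

°R = °F + 459.67.
Applying the formula gives 468.76 °R.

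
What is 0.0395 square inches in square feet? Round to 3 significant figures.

0.000274 square feet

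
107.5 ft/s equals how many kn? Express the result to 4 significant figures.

63.69 knots

1 ft/s = 0.592484 knots.
Then 107.5 × 0.592484 ≈ 63.69 kn.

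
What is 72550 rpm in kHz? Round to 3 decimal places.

1 revolution per minute = 1.66667e-5 kHz.
So 72550 × 1.66667e-5 ≈ 1.209 kHz.

1.209 kHz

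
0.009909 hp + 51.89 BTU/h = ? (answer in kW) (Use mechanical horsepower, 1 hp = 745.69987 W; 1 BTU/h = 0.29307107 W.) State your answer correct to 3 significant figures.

0.009909 hp = 0.00738914 kW and 51.89 BTU/h = 0.0152075 kW.
0.00738914 + 0.0152075 ≈ 0.0226 kW.

0.0226 kW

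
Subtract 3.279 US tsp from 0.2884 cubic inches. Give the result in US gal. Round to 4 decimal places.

-0.0030 US gal

0.2884 in³ = 0.00124848 US gal and 3.279 US tsp = 0.00426953 US gal.
0.00124848 − 0.00426953 ≈ -0.0030 US gal.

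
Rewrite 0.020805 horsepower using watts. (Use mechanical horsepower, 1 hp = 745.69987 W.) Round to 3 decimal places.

1 hp = 745.700 watts.
Thus 0.020805 × 745.700 ≈ 15.514 W.

15.514 W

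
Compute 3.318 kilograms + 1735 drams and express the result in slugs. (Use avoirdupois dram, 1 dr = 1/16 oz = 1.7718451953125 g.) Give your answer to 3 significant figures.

0.438 slugs

3.318 kg = 0.227355 slug and 1735 dr = 0.210646 slug.
0.227355 + 0.210646 ≈ 0.438 slug.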